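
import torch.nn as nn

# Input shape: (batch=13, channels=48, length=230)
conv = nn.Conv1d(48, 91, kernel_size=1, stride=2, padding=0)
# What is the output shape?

Input shape: (13, 48, 230)
Output shape: (13, 91, 115)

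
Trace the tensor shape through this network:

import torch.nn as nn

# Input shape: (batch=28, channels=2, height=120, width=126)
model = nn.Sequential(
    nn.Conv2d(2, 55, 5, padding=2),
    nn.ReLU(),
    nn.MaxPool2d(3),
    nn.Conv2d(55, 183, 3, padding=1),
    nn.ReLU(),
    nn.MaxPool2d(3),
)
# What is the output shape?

Input shape: (28, 2, 120, 126)
  -> after first Conv2d: (28, 55, 120, 126)
  -> after first MaxPool2d: (28, 55, 40, 42)
  -> after second Conv2d: (28, 183, 40, 42)
Output shape: (28, 183, 13, 14)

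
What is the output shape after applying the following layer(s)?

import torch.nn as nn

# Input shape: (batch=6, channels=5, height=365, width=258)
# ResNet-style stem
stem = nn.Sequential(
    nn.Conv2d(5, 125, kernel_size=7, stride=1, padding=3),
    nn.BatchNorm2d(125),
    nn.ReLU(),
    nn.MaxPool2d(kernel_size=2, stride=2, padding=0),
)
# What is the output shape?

Input shape: (6, 5, 365, 258)
  -> after Conv2d 7x7 stride=1: (6, 125, 365, 258)
Output shape: (6, 125, 182, 129)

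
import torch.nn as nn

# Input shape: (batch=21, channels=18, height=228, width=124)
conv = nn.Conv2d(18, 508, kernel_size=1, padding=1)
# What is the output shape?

Input shape: (21, 18, 228, 124)
Output shape: (21, 508, 230, 126)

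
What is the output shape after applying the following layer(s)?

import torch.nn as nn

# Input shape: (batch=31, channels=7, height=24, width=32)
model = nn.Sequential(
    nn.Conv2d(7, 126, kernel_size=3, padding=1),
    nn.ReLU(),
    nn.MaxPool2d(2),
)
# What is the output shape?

Input shape: (31, 7, 24, 32)
  -> after Conv2d: (31, 126, 24, 32)
  -> after ReLU: (31, 126, 24, 32)
Output shape: (31, 126, 12, 16)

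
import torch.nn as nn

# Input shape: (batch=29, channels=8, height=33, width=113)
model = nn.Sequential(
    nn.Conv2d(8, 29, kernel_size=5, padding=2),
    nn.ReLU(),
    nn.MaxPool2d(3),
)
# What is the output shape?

Input shape: (29, 8, 33, 113)
  -> after Conv2d: (29, 29, 33, 113)
  -> after ReLU: (29, 29, 33, 113)
Output shape: (29, 29, 11, 37)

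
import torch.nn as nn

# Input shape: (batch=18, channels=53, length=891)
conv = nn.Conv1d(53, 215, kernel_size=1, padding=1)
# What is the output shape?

Input shape: (18, 53, 891)
Output shape: (18, 215, 893)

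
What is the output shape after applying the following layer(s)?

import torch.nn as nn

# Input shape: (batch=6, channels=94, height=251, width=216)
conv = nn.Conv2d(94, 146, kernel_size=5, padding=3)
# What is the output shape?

Input shape: (6, 94, 251, 216)
Output shape: (6, 146, 253, 218)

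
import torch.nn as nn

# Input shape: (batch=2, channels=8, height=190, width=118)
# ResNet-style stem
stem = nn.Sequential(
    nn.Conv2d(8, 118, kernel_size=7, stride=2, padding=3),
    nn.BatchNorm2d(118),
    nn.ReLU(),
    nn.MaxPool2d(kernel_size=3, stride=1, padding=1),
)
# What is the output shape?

Input shape: (2, 8, 190, 118)
  -> after Conv2d 7x7 stride=2: (2, 118, 95, 59)
Output shape: (2, 118, 95, 59)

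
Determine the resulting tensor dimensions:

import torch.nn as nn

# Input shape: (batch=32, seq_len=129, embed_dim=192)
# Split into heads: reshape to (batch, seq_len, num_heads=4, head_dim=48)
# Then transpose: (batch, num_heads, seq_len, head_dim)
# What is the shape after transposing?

Input shape: (32, 129, 192)
  -> after reshape: (32, 129, 4, 48)
Output shape: (32, 4, 129, 48)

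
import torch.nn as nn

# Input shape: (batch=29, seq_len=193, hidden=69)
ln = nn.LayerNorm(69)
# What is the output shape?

Input shape: (29, 193, 69)
Output shape: (29, 193, 69)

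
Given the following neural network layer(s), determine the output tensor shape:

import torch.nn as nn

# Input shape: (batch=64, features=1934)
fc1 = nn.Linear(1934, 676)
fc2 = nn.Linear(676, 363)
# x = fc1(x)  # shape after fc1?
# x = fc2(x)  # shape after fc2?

Input shape: (64, 1934)
  -> after fc1: (64, 676)
Output shape: (64, 363)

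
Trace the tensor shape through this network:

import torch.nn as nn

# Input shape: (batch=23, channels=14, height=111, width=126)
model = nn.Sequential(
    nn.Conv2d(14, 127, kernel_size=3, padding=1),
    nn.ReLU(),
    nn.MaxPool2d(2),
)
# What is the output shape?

Input shape: (23, 14, 111, 126)
  -> after Conv2d: (23, 127, 111, 126)
  -> after ReLU: (23, 127, 111, 126)
Output shape: (23, 127, 55, 63)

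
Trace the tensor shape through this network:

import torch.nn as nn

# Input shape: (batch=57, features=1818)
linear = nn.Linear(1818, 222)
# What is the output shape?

Input shape: (57, 1818)
Output shape: (57, 222)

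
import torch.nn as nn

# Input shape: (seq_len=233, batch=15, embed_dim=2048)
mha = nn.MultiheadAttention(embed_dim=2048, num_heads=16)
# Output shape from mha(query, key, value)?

Input shape: (233, 15, 2048)
Output shape: (233, 15, 2048)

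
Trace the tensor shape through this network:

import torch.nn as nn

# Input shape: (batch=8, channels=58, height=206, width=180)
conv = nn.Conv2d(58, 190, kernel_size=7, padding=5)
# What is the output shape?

Input shape: (8, 58, 206, 180)
Output shape: (8, 190, 210, 184)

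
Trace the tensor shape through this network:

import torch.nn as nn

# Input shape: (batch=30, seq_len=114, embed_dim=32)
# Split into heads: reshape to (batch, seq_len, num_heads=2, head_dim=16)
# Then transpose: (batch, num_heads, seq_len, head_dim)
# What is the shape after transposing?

Input shape: (30, 114, 32)
  -> after reshape: (30, 114, 2, 16)
Output shape: (30, 2, 114, 16)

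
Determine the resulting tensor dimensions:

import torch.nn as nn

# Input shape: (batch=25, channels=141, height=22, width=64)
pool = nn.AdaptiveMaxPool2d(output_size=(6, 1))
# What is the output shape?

Input shape: (25, 141, 22, 64)
Output shape: (25, 141, 6, 1)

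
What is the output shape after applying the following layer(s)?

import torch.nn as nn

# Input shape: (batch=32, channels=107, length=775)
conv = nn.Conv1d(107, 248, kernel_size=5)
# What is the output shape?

Input shape: (32, 107, 775)
Output shape: (32, 248, 771)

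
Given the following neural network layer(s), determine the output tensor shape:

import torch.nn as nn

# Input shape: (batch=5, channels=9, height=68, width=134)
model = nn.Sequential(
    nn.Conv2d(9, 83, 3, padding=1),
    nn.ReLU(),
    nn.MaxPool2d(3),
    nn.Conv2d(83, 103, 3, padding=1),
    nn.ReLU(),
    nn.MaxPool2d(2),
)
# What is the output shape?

Input shape: (5, 9, 68, 134)
  -> after first Conv2d: (5, 83, 68, 134)
  -> after first MaxPool2d: (5, 83, 22, 44)
  -> after second Conv2d: (5, 103, 22, 44)
Output shape: (5, 103, 11, 22)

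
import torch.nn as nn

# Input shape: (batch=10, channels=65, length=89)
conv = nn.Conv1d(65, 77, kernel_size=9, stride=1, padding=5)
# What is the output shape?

Input shape: (10, 65, 89)
Output shape: (10, 77, 91)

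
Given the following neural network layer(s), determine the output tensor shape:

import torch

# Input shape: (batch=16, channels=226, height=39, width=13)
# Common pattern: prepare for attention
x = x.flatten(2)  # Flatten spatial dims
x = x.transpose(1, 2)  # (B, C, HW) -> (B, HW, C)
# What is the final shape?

Input shape: (16, 226, 39, 13)
  -> after flatten(2): (16, 226, 507)
Output shape: (16, 507, 226)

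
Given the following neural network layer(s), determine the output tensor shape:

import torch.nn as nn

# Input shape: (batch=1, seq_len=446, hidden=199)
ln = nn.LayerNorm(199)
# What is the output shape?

Input shape: (1, 446, 199)
Output shape: (1, 446, 199)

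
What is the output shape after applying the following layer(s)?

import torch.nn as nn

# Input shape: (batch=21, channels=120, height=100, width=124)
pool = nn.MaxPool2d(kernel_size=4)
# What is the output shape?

Input shape: (21, 120, 100, 124)
Output shape: (21, 120, 25, 31)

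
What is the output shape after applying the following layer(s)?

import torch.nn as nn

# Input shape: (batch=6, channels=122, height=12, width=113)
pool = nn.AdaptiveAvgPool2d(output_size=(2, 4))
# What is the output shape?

Input shape: (6, 122, 12, 113)
Output shape: (6, 122, 2, 4)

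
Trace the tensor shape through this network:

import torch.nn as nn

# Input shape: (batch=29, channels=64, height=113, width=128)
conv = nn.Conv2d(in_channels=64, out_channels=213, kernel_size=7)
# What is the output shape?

Input shape: (29, 64, 113, 128)
Output shape: (29, 213, 107, 122)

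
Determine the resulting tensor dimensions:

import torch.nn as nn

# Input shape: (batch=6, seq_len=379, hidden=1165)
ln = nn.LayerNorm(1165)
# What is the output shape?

Input shape: (6, 379, 1165)
Output shape: (6, 379, 1165)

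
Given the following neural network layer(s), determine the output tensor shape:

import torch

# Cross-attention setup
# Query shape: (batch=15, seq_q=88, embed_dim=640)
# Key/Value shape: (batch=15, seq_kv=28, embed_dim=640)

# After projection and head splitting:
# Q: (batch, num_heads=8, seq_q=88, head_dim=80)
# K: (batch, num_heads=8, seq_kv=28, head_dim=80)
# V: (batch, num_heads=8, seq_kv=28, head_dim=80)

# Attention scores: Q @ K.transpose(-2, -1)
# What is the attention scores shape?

Input shape: (15, 88, 640)
Output shape: (15, 8, 88, 28)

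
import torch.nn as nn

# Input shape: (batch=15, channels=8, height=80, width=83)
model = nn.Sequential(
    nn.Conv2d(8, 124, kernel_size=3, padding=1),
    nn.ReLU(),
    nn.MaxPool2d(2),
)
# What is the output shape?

Input shape: (15, 8, 80, 83)
  -> after Conv2d: (15, 124, 80, 83)
  -> after ReLU: (15, 124, 80, 83)
Output shape: (15, 124, 40, 41)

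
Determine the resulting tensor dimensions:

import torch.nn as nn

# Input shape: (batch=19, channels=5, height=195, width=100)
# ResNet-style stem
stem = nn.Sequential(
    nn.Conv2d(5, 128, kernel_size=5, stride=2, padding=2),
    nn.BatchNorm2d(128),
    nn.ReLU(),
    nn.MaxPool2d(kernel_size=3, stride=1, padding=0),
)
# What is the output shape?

Input shape: (19, 5, 195, 100)
  -> after Conv2d 5x5 stride=2: (19, 128, 98, 50)
Output shape: (19, 128, 96, 48)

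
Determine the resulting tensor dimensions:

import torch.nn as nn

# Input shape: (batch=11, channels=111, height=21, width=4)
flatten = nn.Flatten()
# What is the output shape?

Input shape: (11, 111, 21, 4)
Output shape: (11, 9324)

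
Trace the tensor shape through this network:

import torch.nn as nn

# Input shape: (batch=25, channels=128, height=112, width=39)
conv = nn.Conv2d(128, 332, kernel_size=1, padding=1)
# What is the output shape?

Input shape: (25, 128, 112, 39)
Output shape: (25, 332, 114, 41)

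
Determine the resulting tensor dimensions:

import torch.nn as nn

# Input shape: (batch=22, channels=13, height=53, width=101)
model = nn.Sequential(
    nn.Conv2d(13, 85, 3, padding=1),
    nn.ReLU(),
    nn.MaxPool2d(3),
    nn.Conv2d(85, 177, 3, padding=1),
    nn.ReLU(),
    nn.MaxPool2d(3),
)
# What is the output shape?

Input shape: (22, 13, 53, 101)
  -> after first Conv2d: (22, 85, 53, 101)
  -> after first MaxPool2d: (22, 85, 17, 33)
  -> after second Conv2d: (22, 177, 17, 33)
Output shape: (22, 177, 5, 11)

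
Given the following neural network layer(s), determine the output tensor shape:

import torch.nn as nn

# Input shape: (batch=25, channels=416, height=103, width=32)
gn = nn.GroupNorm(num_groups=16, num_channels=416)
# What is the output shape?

Input shape: (25, 416, 103, 32)
Output shape: (25, 416, 103, 32)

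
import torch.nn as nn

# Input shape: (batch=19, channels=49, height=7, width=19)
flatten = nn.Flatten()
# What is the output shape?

Input shape: (19, 49, 7, 19)
Output shape: (19, 6517)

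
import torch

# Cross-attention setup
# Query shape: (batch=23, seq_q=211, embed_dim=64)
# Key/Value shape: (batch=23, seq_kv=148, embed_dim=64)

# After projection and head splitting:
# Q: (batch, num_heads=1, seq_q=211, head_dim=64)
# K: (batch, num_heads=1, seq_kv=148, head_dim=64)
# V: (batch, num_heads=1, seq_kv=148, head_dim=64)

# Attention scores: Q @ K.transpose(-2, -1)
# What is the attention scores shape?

Input shape: (23, 211, 64)
Output shape: (23, 1, 211, 148)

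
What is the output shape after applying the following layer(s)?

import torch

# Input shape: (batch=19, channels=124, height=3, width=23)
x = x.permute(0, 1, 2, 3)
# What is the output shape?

Input shape: (19, 124, 3, 23)
Output shape: (19, 124, 3, 23)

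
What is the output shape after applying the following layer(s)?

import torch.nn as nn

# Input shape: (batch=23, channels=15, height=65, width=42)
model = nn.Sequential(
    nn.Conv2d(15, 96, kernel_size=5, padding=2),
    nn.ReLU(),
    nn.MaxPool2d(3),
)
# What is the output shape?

Input shape: (23, 15, 65, 42)
  -> after Conv2d: (23, 96, 65, 42)
  -> after ReLU: (23, 96, 65, 42)
Output shape: (23, 96, 21, 14)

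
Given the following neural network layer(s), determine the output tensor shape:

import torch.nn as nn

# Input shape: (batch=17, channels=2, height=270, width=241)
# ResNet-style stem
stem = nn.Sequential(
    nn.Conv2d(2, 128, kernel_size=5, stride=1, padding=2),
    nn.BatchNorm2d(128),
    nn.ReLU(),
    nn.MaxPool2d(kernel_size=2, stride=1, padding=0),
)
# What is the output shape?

Input shape: (17, 2, 270, 241)
  -> after Conv2d 5x5 stride=1: (17, 128, 270, 241)
Output shape: (17, 128, 269, 240)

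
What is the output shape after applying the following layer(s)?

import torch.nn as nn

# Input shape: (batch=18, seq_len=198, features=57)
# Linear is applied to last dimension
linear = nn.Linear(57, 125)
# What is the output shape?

Input shape: (18, 198, 57)
Output shape: (18, 198, 125)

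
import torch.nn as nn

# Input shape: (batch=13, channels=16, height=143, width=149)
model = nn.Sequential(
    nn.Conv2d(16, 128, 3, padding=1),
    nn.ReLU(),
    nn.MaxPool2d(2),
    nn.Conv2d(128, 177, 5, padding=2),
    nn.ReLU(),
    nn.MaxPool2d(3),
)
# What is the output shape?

Input shape: (13, 16, 143, 149)
  -> after first Conv2d: (13, 128, 143, 149)
  -> after first MaxPool2d: (13, 128, 71, 74)
  -> after second Conv2d: (13, 177, 71, 74)
Output shape: (13, 177, 23, 24)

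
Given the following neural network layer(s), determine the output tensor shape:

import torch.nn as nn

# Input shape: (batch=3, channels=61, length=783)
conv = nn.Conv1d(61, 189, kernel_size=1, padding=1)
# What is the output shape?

Input shape: (3, 61, 783)
Output shape: (3, 189, 785)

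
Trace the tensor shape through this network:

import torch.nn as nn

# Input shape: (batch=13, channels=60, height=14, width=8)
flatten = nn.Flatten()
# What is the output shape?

Input shape: (13, 60, 14, 8)
Output shape: (13, 6720)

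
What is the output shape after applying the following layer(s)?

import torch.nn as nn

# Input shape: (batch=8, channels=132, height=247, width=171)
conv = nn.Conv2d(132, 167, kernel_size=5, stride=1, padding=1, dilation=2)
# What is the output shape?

Input shape: (8, 132, 247, 171)
Output shape: (8, 167, 241, 165)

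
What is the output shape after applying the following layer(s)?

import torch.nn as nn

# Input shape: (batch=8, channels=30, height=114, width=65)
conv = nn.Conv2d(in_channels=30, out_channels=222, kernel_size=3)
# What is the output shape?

Input shape: (8, 30, 114, 65)
Output shape: (8, 222, 112, 63)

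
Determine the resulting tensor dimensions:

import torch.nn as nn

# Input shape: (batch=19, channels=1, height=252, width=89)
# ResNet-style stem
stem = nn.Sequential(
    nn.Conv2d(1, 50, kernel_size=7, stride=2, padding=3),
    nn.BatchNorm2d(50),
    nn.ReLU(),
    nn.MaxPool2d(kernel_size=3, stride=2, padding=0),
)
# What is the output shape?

Input shape: (19, 1, 252, 89)
  -> after Conv2d 7x7 stride=2: (19, 50, 126, 45)
Output shape: (19, 50, 62, 22)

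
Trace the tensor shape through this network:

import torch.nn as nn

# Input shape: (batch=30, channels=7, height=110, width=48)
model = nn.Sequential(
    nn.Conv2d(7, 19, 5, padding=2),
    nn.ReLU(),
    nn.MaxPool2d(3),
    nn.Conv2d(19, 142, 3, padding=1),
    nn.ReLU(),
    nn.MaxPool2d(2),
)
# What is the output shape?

Input shape: (30, 7, 110, 48)
  -> after first Conv2d: (30, 19, 110, 48)
  -> after first MaxPool2d: (30, 19, 36, 16)
  -> after second Conv2d: (30, 142, 36, 16)
Output shape: (30, 142, 18, 8)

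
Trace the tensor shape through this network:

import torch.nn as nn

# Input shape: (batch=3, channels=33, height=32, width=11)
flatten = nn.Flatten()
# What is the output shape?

Input shape: (3, 33, 32, 11)
Output shape: (3, 11616)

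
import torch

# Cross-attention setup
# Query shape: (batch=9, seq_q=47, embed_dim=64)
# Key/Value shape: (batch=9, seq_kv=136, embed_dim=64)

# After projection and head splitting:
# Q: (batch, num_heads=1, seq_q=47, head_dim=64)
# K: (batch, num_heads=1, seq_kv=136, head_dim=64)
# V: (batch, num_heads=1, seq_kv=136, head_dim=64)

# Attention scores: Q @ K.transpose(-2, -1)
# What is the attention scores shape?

Input shape: (9, 47, 64)
Output shape: (9, 1, 47, 136)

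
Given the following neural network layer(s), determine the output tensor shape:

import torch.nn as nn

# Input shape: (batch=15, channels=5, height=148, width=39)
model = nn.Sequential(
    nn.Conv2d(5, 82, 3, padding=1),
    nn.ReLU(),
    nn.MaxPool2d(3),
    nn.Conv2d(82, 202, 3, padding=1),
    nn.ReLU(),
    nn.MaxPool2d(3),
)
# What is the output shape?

Input shape: (15, 5, 148, 39)
  -> after first Conv2d: (15, 82, 148, 39)
  -> after first MaxPool2d: (15, 82, 49, 13)
  -> after second Conv2d: (15, 202, 49, 13)
Output shape: (15, 202, 16, 4)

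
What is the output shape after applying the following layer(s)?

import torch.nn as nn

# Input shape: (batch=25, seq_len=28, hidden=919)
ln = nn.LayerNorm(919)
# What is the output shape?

Input shape: (25, 28, 919)
Output shape: (25, 28, 919)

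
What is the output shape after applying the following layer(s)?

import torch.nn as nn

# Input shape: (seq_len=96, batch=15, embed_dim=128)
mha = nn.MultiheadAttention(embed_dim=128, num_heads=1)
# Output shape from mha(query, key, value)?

Input shape: (96, 15, 128)
Output shape: (96, 15, 128)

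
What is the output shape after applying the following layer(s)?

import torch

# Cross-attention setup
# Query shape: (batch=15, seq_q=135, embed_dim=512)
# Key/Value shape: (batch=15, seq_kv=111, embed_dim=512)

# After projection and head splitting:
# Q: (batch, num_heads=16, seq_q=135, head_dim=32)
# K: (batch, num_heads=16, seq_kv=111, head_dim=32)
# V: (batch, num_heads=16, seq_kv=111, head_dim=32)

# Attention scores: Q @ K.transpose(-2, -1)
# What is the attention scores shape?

Input shape: (15, 135, 512)
Output shape: (15, 16, 135, 111)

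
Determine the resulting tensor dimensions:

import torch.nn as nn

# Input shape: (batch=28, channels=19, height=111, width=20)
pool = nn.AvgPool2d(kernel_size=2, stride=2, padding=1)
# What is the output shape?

Input shape: (28, 19, 111, 20)
Output shape: (28, 19, 56, 11)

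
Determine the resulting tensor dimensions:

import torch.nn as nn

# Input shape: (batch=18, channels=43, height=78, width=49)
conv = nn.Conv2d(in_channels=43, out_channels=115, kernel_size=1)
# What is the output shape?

Input shape: (18, 43, 78, 49)
Output shape: (18, 115, 78, 49)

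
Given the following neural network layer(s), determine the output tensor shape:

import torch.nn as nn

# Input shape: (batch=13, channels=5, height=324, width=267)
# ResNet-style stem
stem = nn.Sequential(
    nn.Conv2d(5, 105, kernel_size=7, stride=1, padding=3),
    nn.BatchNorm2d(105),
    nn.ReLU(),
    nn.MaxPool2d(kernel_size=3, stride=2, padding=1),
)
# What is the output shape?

Input shape: (13, 5, 324, 267)
  -> after Conv2d 7x7 stride=1: (13, 105, 324, 267)
Output shape: (13, 105, 162, 134)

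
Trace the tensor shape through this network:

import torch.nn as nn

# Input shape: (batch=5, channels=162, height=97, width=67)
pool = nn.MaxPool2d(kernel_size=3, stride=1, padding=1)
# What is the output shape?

Input shape: (5, 162, 97, 67)
Output shape: (5, 162, 97, 67)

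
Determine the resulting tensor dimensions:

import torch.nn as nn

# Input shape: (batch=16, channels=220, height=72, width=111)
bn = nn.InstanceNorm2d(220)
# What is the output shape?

Input shape: (16, 220, 72, 111)
Output shape: (16, 220, 72, 111)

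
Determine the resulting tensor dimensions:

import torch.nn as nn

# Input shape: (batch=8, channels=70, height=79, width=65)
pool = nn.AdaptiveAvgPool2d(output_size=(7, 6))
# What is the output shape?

Input shape: (8, 70, 79, 65)
Output shape: (8, 70, 7, 6)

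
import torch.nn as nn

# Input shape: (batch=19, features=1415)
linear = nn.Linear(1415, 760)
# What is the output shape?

Input shape: (19, 1415)
Output shape: (19, 760)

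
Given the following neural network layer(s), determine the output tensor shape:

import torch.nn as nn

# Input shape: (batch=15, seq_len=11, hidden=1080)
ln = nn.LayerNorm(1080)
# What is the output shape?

Input shape: (15, 11, 1080)
Output shape: (15, 11, 1080)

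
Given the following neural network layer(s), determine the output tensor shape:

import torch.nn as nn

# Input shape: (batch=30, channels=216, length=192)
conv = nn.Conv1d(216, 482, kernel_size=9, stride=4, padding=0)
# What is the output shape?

Input shape: (30, 216, 192)
Output shape: (30, 482, 46)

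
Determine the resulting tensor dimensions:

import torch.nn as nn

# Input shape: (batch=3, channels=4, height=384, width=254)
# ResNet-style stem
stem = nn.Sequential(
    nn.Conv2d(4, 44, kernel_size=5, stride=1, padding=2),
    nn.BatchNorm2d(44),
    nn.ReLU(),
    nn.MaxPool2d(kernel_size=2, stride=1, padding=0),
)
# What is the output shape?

Input shape: (3, 4, 384, 254)
  -> after Conv2d 5x5 stride=1: (3, 44, 384, 254)
Output shape: (3, 44, 383, 253)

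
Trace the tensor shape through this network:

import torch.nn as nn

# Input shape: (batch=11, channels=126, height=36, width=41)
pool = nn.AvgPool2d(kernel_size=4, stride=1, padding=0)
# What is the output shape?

Input shape: (11, 126, 36, 41)
Output shape: (11, 126, 33, 38)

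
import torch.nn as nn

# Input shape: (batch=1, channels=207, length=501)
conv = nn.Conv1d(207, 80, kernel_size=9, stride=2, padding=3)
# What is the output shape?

Input shape: (1, 207, 501)
Output shape: (1, 80, 250)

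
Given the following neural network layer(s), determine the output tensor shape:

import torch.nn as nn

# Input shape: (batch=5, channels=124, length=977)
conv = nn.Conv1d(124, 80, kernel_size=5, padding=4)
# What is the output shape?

Input shape: (5, 124, 977)
Output shape: (5, 80, 981)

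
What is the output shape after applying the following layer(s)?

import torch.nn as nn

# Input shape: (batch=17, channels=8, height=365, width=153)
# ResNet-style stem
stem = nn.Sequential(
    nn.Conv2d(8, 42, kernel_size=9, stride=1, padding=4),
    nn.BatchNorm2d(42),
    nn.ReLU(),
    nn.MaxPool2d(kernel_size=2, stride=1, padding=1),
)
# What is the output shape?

Input shape: (17, 8, 365, 153)
  -> after Conv2d 9x9 stride=1: (17, 42, 365, 153)
Output shape: (17, 42, 366, 154)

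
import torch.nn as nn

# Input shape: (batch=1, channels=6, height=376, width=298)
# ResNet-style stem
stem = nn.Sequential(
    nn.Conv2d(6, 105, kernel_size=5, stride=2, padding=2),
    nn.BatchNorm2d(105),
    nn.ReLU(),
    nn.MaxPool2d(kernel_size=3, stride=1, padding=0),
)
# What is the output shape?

Input shape: (1, 6, 376, 298)
  -> after Conv2d 5x5 stride=2: (1, 105, 188, 149)
Output shape: (1, 105, 186, 147)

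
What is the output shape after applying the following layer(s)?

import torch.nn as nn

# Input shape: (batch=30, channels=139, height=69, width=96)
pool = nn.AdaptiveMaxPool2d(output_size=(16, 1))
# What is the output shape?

Input shape: (30, 139, 69, 96)
Output shape: (30, 139, 16, 1)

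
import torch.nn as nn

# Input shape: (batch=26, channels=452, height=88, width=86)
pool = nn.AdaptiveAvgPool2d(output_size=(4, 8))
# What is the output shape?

Input shape: (26, 452, 88, 86)
Output shape: (26, 452, 4, 8)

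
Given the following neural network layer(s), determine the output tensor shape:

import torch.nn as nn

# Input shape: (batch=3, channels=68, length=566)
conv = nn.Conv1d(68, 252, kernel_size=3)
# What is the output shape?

Input shape: (3, 68, 566)
Output shape: (3, 252, 564)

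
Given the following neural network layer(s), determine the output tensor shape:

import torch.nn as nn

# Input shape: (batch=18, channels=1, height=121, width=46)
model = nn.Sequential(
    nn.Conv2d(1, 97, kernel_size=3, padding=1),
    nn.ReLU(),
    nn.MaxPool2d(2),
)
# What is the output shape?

Input shape: (18, 1, 121, 46)
  -> after Conv2d: (18, 97, 121, 46)
  -> after ReLU: (18, 97, 121, 46)
Output shape: (18, 97, 60, 23)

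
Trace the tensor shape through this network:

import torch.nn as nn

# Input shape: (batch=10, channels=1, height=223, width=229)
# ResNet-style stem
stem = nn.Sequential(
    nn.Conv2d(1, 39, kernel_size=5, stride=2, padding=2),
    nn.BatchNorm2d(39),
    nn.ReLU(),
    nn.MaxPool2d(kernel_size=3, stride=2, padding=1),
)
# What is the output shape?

Input shape: (10, 1, 223, 229)
  -> after Conv2d 5x5 stride=2: (10, 39, 112, 115)
Output shape: (10, 39, 56, 58)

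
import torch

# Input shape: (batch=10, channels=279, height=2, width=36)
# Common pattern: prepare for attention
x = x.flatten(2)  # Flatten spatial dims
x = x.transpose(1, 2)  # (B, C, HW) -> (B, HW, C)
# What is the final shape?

Input shape: (10, 279, 2, 36)
  -> after flatten(2): (10, 279, 72)
Output shape: (10, 72, 279)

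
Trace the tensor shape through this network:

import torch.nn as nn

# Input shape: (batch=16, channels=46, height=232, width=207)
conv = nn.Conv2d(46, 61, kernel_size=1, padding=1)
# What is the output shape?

Input shape: (16, 46, 232, 207)
Output shape: (16, 61, 234, 209)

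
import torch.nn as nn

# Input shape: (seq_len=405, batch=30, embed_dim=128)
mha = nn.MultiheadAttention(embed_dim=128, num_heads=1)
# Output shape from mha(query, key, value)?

Input shape: (405, 30, 128)
Output shape: (405, 30, 128)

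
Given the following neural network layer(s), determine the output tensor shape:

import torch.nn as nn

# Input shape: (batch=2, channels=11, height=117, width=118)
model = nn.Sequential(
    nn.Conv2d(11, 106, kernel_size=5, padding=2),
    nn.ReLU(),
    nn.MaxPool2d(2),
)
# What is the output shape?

Input shape: (2, 11, 117, 118)
  -> after Conv2d: (2, 106, 117, 118)
  -> after ReLU: (2, 106, 117, 118)
Output shape: (2, 106, 58, 59)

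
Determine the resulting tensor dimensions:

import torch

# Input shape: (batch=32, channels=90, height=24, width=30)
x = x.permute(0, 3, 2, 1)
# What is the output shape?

Input shape: (32, 90, 24, 30)
Output shape: (32, 30, 24, 90)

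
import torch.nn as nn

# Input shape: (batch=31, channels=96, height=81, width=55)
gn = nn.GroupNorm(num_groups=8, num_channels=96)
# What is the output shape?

Input shape: (31, 96, 81, 55)
Output shape: (31, 96, 81, 55)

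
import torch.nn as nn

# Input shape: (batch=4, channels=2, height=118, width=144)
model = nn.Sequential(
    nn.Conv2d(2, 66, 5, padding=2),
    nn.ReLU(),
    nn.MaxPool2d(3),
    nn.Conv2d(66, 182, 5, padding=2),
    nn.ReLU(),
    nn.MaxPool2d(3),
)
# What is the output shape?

Input shape: (4, 2, 118, 144)
  -> after first Conv2d: (4, 66, 118, 144)
  -> after first MaxPool2d: (4, 66, 39, 48)
  -> after second Conv2d: (4, 182, 39, 48)
Output shape: (4, 182, 13, 16)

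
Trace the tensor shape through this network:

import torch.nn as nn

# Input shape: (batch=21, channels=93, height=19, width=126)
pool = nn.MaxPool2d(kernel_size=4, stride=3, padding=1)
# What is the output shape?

Input shape: (21, 93, 19, 126)
Output shape: (21, 93, 6, 42)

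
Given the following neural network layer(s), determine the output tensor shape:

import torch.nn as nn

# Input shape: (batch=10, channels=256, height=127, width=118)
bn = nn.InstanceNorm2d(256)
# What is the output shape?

Input shape: (10, 256, 127, 118)
Output shape: (10, 256, 127, 118)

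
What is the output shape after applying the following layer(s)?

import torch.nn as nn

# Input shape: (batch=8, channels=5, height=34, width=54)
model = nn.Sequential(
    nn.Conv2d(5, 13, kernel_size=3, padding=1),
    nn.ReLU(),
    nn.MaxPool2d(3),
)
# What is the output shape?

Input shape: (8, 5, 34, 54)
  -> after Conv2d: (8, 13, 34, 54)
  -> after ReLU: (8, 13, 34, 54)
Output shape: (8, 13, 11, 18)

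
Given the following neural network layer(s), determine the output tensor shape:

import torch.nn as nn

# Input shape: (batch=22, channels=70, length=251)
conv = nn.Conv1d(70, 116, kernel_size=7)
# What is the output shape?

Input shape: (22, 70, 251)
Output shape: (22, 116, 245)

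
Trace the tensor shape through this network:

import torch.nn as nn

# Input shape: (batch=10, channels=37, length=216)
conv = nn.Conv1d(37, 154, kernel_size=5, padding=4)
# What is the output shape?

Input shape: (10, 37, 216)
Output shape: (10, 154, 220)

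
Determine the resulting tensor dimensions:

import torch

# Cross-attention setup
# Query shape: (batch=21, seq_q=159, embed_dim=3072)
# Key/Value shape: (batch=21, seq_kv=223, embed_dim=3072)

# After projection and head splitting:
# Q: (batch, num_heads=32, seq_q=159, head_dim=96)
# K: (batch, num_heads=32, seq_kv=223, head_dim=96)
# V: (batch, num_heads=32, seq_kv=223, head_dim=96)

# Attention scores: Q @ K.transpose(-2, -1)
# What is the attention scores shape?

Input shape: (21, 159, 3072)
Output shape: (21, 32, 159, 223)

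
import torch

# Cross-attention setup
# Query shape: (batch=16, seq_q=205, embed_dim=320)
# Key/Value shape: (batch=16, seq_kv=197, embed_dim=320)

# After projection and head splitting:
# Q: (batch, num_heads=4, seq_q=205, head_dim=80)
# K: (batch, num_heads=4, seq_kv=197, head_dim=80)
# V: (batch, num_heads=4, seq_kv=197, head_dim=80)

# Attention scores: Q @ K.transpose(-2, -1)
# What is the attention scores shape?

Input shape: (16, 205, 320)
Output shape: (16, 4, 205, 197)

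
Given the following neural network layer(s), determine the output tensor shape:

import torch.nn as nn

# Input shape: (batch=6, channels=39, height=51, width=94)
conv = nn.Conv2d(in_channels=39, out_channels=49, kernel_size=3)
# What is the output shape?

Input shape: (6, 39, 51, 94)
Output shape: (6, 49, 49, 92)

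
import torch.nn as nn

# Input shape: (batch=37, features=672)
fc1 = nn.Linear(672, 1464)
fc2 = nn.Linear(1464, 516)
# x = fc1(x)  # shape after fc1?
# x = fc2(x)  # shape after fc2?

Input shape: (37, 672)
  -> after fc1: (37, 1464)
Output shape: (37, 516)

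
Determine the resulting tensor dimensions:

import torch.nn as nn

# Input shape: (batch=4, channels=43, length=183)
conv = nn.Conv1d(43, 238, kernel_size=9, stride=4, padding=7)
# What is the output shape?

Input shape: (4, 43, 183)
Output shape: (4, 238, 48)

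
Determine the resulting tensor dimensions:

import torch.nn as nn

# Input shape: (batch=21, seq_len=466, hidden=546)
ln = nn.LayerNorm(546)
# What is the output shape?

Input shape: (21, 466, 546)
Output shape: (21, 466, 546)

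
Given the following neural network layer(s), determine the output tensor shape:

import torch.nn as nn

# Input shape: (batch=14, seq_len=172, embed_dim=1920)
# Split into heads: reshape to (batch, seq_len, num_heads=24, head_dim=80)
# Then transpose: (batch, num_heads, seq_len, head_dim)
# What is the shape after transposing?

Input shape: (14, 172, 1920)
  -> after reshape: (14, 172, 24, 80)
Output shape: (14, 24, 172, 80)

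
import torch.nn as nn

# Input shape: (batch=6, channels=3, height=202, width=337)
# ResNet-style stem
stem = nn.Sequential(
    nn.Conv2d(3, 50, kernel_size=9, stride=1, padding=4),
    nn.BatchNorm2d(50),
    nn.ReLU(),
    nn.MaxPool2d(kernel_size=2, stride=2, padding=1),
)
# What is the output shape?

Input shape: (6, 3, 202, 337)
  -> after Conv2d 9x9 stride=1: (6, 50, 202, 337)
Output shape: (6, 50, 102, 169)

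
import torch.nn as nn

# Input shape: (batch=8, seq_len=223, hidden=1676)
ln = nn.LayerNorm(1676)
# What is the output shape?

Input shape: (8, 223, 1676)
Output shape: (8, 223, 1676)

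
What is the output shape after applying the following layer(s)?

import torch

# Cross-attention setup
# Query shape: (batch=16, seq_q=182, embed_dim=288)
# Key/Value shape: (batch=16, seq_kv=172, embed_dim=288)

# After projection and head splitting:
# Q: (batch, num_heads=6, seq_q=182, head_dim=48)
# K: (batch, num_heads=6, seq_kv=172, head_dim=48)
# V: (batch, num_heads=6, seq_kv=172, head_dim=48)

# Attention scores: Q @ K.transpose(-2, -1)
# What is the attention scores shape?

Input shape: (16, 182, 288)
Output shape: (16, 6, 182, 172)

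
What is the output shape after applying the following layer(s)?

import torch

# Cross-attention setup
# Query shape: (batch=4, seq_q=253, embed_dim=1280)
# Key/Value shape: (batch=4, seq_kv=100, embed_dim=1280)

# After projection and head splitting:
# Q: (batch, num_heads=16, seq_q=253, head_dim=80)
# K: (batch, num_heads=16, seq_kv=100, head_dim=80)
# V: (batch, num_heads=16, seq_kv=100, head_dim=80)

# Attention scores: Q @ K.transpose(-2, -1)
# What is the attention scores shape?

Input shape: (4, 253, 1280)
Output shape: (4, 16, 253, 100)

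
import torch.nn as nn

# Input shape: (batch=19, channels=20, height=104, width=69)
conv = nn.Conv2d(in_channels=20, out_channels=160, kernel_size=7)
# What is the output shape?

Input shape: (19, 20, 104, 69)
Output shape: (19, 160, 98, 63)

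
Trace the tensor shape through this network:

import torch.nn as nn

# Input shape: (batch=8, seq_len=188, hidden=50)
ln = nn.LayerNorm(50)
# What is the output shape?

Input shape: (8, 188, 50)
Output shape: (8, 188, 50)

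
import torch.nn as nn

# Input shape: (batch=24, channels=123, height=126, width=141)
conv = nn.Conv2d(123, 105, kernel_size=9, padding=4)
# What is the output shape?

Input shape: (24, 123, 126, 141)
Output shape: (24, 105, 126, 141)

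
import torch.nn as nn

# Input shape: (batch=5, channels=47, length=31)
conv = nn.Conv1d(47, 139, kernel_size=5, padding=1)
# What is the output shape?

Input shape: (5, 47, 31)
Output shape: (5, 139, 29)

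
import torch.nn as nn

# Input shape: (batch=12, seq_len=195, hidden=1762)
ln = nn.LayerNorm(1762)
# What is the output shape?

Input shape: (12, 195, 1762)
Output shape: (12, 195, 1762)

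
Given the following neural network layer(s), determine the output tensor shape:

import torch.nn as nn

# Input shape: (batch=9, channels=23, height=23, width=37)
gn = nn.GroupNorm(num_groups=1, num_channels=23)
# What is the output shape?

Input shape: (9, 23, 23, 37)
Output shape: (9, 23, 23, 37)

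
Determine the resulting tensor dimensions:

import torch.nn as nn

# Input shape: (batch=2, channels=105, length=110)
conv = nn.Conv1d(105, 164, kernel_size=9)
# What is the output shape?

Input shape: (2, 105, 110)
Output shape: (2, 164, 102)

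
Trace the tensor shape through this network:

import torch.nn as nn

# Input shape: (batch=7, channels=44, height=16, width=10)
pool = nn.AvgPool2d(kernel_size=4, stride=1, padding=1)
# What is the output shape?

Input shape: (7, 44, 16, 10)
Output shape: (7, 44, 15, 9)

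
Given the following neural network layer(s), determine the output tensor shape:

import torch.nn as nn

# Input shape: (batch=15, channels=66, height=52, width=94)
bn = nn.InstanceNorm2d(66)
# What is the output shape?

Input shape: (15, 66, 52, 94)
Output shape: (15, 66, 52, 94)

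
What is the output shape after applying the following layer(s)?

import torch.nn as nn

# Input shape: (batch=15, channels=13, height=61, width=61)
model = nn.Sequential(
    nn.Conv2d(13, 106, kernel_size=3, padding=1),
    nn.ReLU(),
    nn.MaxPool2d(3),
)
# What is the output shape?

Input shape: (15, 13, 61, 61)
  -> after Conv2d: (15, 106, 61, 61)
  -> after ReLU: (15, 106, 61, 61)
Output shape: (15, 106, 20, 20)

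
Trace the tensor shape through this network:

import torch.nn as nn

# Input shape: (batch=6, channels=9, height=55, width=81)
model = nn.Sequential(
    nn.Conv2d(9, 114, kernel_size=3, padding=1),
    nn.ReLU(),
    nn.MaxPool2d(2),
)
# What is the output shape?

Input shape: (6, 9, 55, 81)
  -> after Conv2d: (6, 114, 55, 81)
  -> after ReLU: (6, 114, 55, 81)
Output shape: (6, 114, 27, 40)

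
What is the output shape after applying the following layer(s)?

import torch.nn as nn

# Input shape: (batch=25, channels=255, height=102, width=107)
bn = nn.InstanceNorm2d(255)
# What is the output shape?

Input shape: (25, 255, 102, 107)
Output shape: (25, 255, 102, 107)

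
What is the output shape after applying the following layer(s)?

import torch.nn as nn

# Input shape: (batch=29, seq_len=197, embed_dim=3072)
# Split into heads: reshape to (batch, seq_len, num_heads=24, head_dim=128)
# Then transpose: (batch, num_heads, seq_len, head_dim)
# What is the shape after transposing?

Input shape: (29, 197, 3072)
  -> after reshape: (29, 197, 24, 128)
Output shape: (29, 24, 197, 128)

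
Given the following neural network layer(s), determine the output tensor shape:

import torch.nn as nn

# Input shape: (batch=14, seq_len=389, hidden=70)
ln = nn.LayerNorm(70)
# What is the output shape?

Input shape: (14, 389, 70)
Output shape: (14, 389, 70)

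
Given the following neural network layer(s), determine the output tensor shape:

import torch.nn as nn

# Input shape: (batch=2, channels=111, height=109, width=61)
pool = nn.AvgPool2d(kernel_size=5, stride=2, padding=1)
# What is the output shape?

Input shape: (2, 111, 109, 61)
Output shape: (2, 111, 54, 30)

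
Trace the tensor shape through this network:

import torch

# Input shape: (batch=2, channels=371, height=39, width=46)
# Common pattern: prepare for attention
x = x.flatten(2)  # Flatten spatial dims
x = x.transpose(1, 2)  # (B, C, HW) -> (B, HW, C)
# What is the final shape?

Input shape: (2, 371, 39, 46)
  -> after flatten(2): (2, 371, 1794)
Output shape: (2, 1794, 371)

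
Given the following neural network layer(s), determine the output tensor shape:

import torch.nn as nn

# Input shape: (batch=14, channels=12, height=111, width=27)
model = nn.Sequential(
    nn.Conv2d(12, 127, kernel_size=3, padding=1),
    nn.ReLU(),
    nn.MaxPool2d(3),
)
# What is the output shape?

Input shape: (14, 12, 111, 27)
  -> after Conv2d: (14, 127, 111, 27)
  -> after ReLU: (14, 127, 111, 27)
Output shape: (14, 127, 37, 9)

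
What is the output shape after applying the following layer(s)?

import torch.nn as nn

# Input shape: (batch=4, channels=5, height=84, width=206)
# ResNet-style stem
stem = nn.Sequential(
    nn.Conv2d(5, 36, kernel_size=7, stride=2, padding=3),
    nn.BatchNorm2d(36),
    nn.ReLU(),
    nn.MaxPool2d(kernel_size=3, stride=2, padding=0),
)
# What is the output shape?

Input shape: (4, 5, 84, 206)
  -> after Conv2d 7x7 stride=2: (4, 36, 42, 103)
Output shape: (4, 36, 20, 51)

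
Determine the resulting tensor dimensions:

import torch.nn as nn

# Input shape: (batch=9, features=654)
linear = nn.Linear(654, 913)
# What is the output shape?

Input shape: (9, 654)
Output shape: (9, 913)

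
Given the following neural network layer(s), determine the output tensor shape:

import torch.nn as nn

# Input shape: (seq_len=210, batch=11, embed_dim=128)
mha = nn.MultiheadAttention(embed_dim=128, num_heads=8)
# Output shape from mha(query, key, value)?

Input shape: (210, 11, 128)
Output shape: (210, 11, 128)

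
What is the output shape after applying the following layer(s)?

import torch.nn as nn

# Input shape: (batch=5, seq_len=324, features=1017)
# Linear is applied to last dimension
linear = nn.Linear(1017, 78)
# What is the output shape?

Input shape: (5, 324, 1017)
Output shape: (5, 324, 78)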